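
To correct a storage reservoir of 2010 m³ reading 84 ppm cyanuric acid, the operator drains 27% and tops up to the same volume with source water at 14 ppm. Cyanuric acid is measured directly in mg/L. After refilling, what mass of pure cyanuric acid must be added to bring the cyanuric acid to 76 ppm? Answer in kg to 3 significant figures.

Volume: 2010 m³ = 2,010,000 L.
After draining 27% and refilling: 84 × 0.73 + 14 × 0.27 = 65.1 ppm.
Deficit to target: 76 − 65.1 = 10.9 mg/L.
Mass: 10.9 mg/L × 2,010,000 L = 21,910 g cyanuric acid.

21.9 kg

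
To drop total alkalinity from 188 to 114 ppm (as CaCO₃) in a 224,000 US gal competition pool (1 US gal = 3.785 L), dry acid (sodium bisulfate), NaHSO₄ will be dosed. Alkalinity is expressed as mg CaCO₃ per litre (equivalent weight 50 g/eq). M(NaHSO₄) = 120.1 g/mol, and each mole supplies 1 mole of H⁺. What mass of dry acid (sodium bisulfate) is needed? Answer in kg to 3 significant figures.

151 kg

Volume: 224,000 US gal × 3.785 L/gal = 847,840 L.
Alkalinity to neutralize: (188 − 114) = 74 mg/L as CaCO₃ × 847,840 L = 62,740 g as CaCO₃.
Equivalents of H⁺ required: 62,740 ÷ 50 g/eq = 1255 eq = 1255 mol NaHSO₄.
Mass of NaHSO₄: 1255 × 120.1 = 150,700 g.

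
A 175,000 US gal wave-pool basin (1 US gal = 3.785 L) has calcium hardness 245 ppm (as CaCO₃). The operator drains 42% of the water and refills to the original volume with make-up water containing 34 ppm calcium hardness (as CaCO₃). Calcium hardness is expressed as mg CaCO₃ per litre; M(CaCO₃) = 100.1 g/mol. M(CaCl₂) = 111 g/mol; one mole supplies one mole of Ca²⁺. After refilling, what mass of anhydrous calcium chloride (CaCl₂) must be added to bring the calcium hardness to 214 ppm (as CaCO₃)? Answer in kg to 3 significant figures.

Volume: 175,000 US gal × 3.785 L/gal = 662,375 L.
After draining 42% and refilling: 245 × 0.58 + 34 × 0.42 = 156.38 ppm.
Deficit to target: 214 − 156.38 = 57.62 mg/L.
As CaCO₃: 57.62 mg/L × 662,375 L = 38,170 g; ÷ 100.1 = 381.3 mol Ca²⁺.
Mass: 381.3 × 111 = 42,320 g.

42.3 kg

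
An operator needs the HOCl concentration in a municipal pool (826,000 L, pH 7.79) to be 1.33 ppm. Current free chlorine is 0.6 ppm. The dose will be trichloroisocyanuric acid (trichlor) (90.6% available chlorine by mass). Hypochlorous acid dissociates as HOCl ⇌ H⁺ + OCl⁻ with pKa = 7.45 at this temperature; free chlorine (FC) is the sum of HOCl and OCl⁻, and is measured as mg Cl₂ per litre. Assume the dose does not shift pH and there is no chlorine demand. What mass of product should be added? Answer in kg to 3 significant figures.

[OCl⁻]/[HOCl] = 10^(pH − pKa) = 10^(7.79 − 7.45) = 2.188; fraction as HOCl = 1/(1 + 2.188) = 0.3137.
Free chlorine required for 1.33 ppm HOCl: 1.33 / 0.3137 = 4.24 ppm.
FC to add: 4.24 − 0.6 = 3.64 mg/L as Cl₂.
Cl₂ equivalent: 3.64 mg/L × 826,000 L = 3006 g.
Product at 90.6% available Cl: 3006 / 0.906 = 3318 g.

3.32 kg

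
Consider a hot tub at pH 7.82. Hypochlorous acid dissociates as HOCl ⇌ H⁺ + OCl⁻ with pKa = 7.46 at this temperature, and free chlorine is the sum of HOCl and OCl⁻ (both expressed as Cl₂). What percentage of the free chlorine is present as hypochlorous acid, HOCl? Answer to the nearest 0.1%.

30.4%

[OCl⁻]/[HOCl] = 10^(pH − pKa) = 10^(7.82 − 7.46) = 10^0.36 = 2.291.
Fraction as HOCl = 1 / (1 + 2.291) = 0.3039.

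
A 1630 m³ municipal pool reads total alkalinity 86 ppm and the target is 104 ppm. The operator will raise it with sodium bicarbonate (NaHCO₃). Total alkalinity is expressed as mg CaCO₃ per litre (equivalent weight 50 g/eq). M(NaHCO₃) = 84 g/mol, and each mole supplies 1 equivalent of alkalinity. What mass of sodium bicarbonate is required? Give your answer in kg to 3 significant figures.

49.3 kg

Volume: 1630 m³ = 1,630,000 L.
Alkalinity to add: (104 − 86) = 18 mg/L as CaCO₃ × 1,630,000 L = 29,340 g as CaCO₃.
Equivalents: 29,340 g ÷ 50 g/eq = 586.8 eq.
NaHCO₃ supplies 1 eq per mole → 586.8 mol.
Mass: 586.8 mol × 84 g/mol = 49,290 g.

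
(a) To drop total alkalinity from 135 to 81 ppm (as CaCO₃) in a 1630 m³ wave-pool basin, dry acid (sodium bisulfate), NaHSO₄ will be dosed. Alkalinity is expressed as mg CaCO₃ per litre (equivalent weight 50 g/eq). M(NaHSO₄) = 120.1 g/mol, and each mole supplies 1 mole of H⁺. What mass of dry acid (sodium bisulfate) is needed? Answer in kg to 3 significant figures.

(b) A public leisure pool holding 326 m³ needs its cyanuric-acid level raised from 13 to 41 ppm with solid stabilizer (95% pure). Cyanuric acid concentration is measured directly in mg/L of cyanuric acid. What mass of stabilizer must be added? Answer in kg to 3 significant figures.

(a) 211 kg; (b) 9.61 kg

(a) Volume: 1630 m³ = 1,630,000 L.
(a) Alkalinity to neutralize: (135 − 81) = 54 mg/L as CaCO₃ × 1,630,000 L = 88,020 g as CaCO₃.
(a) Equivalents of H⁺ required: 88,020 ÷ 50 g/eq = 1760 eq = 1760 mol NaHSO₄.
(a) Mass of NaHSO₄: 1760 × 120.1 = 211,400 g.

(b) Volume: 326 m³ = 326,000 L.
(b) CYA to add: (41 − 13) = 28 mg/L × 326,000 L = 9128 g cyanuric acid.
(b) At 95% purity: 9128 / 0.95 = 9608 g product.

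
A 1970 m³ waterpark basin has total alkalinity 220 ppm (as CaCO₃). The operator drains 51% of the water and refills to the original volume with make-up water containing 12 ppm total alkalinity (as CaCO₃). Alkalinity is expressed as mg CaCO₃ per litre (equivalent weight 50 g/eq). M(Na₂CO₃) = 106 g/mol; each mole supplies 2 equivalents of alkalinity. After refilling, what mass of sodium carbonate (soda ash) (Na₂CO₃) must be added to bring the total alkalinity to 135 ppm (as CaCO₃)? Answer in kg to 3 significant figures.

Volume: 1970 m³ = 1,970,000 L.
After draining 51% and refilling: 220 × 0.49 + 12 × 0.51 = 113.92 ppm.
Deficit to target: 135 − 113.92 = 21.08 mg/L.
As CaCO₃: 21.08 mg/L × 1,970,000 L = 41,530 g; ÷ 50 g/eq ÷ 2 = 415.3 mol Na₂CO₃.
Mass: 415.3 × 106 = 44,020 g.

44.0 kg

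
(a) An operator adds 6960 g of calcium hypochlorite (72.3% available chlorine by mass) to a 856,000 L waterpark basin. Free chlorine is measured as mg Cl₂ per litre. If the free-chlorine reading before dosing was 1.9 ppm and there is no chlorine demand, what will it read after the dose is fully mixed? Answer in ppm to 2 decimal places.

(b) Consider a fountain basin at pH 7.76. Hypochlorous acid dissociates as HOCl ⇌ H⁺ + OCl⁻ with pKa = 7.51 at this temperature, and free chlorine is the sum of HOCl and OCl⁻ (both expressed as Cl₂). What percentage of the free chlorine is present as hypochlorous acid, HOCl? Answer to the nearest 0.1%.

(a) Available chlorine delivered: 6960 g × 0.723 = 5032 g as Cl₂.
(a) Concentration rise: 5032 g / 856,000 L = 5.879 mg/L = 5.88 ppm.
(a) Final FC: 1.9 + 5.88 = 7.78 ppm.

(b) [OCl⁻]/[HOCl] = 10^(pH − pKa) = 10^(7.76 − 7.51) = 10^0.25 = 1.778.
(b) Fraction as HOCl = 1 / (1 + 1.778) = 0.3599.

(a) 7.78 ppm; (b) 36.0%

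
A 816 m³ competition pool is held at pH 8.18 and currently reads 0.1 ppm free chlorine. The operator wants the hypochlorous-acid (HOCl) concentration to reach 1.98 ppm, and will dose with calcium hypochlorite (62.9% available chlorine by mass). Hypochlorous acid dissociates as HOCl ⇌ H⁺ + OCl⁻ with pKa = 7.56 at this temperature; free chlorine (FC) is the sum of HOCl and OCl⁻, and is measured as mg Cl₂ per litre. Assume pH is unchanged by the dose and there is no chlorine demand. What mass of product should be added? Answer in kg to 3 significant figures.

13.1 kg

Volume: 816 m³ = 816,000 L.
[OCl⁻]/[HOCl] = 10^(pH − pKa) = 10^(8.18 − 7.56) = 4.169; fraction as HOCl = 1/(1 + 4.169) = 0.1935.
Free chlorine required for 1.98 ppm HOCl: 1.98 / 0.1935 = 10.23 ppm.
FC to add: 10.23 − 0.1 = 10.13 mg/L as Cl₂.
Cl₂ equivalent: 10.13 mg/L × 816,000 L = 8269 g.
Product at 62.9% available Cl: 8269 / 0.629 = 13,150 g.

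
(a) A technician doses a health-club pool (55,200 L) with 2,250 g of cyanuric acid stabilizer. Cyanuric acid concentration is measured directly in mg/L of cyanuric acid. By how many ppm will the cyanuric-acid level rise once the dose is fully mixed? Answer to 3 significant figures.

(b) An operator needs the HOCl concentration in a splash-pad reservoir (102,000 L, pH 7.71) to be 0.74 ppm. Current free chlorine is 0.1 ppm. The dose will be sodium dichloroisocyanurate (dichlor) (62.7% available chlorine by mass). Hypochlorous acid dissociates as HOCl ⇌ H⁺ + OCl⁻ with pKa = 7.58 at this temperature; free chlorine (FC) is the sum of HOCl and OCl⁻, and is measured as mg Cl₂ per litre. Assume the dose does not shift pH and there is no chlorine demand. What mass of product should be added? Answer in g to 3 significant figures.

(a) Rise: 2,250 g / 55,200 L × 1000 = 40.76 mg/L.

(b) [OCl⁻]/[HOCl] = 10^(pH − pKa) = 10^(7.71 − 7.58) = 1.349; fraction as HOCl = 1/(1 + 1.349) = 0.4257.
(b) Free chlorine required for 0.74 ppm HOCl: 0.74 / 0.4257 = 1.738 ppm.
(b) FC to add: 1.738 − 0.1 = 1.638 mg/L as Cl₂.
(b) Cl₂ equivalent: 1.638 mg/L × 102,000 L = 167.1 g.
(b) Product at 62.7% available Cl: 167.1 / 0.627 = 266.5 g.

(a) 40.8 ppm; (b) 267 g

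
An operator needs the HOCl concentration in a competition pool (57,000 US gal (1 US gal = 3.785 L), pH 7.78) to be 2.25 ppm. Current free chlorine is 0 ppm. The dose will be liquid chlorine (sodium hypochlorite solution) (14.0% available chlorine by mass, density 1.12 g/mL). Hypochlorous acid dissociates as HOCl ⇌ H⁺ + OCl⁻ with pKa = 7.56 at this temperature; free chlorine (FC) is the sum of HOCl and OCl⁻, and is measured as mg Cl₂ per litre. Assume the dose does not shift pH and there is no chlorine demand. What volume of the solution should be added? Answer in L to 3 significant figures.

Volume: 57,000 US gal × 3.785 L/gal = 215,745 L.
[OCl⁻]/[HOCl] = 10^(pH − pKa) = 10^(7.78 − 7.56) = 1.66; fraction as HOCl = 1/(1 + 1.66) = 0.376.
Free chlorine required for 2.25 ppm HOCl: 2.25 / 0.376 = 5.984 ppm.
FC to add: 5.984 − 0 = 5.984 mg/L as Cl₂.
Cl₂ equivalent: 5.984 mg/L × 215,745 L = 1291 g.
Product at 14.0% available Cl: 1291 / 0.14 = 9222 g.
Volume: 9222 g ÷ 1.12 g/mL = 8234 mL.

8.23 L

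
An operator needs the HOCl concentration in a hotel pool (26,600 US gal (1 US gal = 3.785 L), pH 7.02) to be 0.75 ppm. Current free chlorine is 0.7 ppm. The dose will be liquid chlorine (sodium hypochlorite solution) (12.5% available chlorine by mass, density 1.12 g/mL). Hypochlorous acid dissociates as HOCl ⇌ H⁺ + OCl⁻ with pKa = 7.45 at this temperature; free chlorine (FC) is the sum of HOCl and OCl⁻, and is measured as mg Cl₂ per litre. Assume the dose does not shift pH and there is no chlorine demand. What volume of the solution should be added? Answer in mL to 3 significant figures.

Volume: 26,600 US gal × 3.785 L/gal = 100,681 L.
[OCl⁻]/[HOCl] = 10^(pH − pKa) = 10^(7.02 − 7.45) = 0.3715; fraction as HOCl = 1/(1 + 0.3715) = 0.7291.
Free chlorine required for 0.75 ppm HOCl: 0.75 / 0.7291 = 1.029 ppm.
FC to add: 1.029 − 0.7 = 0.3287 mg/L as Cl₂.
Cl₂ equivalent: 0.3287 mg/L × 100,681 L = 33.09 g.
Product at 12.5% available Cl: 33.09 / 0.125 = 264.7 g.
Volume: 264.7 g ÷ 1.12 g/mL = 236.3 mL.

236 mL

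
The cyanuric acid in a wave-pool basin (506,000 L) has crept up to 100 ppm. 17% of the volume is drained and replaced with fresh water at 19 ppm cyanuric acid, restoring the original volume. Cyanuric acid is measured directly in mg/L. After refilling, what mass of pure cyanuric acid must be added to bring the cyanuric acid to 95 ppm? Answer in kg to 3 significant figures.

After draining 17% and refilling: 100 × 0.83 + 19 × 0.17 = 86.23 ppm.
Deficit to target: 95 − 86.23 = 8.77 mg/L.
Mass: 8.77 mg/L × 506,000 L = 4438 g cyanuric acid.

4.44 kg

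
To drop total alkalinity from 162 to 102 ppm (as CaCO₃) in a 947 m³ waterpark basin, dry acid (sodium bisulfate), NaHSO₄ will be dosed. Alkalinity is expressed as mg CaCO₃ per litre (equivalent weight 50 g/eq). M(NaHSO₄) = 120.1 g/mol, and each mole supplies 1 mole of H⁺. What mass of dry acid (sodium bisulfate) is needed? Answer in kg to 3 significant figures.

Volume: 947 m³ = 947,000 L.
Alkalinity to neutralize: (162 − 102) = 60 mg/L as CaCO₃ × 947,000 L = 56,820 g as CaCO₃.
Equivalents of H⁺ required: 56,820 ÷ 50 g/eq = 1136 eq = 1136 mol NaHSO₄.
Mass of NaHSO₄: 1136 × 120.1 = 136,500 g.

136 kg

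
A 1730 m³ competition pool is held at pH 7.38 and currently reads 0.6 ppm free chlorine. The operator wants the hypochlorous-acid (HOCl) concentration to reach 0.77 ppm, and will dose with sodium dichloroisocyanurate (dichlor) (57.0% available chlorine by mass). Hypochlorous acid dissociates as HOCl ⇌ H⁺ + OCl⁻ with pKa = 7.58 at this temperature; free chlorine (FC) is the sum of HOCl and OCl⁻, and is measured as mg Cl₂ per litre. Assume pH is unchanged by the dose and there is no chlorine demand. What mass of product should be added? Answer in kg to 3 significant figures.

1.99 kg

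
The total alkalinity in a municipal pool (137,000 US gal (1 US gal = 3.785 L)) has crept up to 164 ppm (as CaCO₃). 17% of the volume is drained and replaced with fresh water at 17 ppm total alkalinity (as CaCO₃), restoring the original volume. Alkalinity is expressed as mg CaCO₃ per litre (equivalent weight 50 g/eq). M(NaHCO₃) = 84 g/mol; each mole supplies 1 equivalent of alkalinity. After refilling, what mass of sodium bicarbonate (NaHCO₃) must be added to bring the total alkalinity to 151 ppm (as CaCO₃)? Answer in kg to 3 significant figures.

10.4 kg

Volume: 137,000 US gal × 3.785 L/gal = 518,545 L.
After draining 17% and refilling: 164 × 0.83 + 17 × 0.17 = 139.01 ppm.
Deficit to target: 151 − 139.01 = 11.99 mg/L.
As CaCO₃: 11.99 mg/L × 518,545 L = 6217 g; ÷ 50 g/eq ÷ 1 = 124.3 mol NaHCO₃.
Mass: 124.3 × 84 = 10,450 g.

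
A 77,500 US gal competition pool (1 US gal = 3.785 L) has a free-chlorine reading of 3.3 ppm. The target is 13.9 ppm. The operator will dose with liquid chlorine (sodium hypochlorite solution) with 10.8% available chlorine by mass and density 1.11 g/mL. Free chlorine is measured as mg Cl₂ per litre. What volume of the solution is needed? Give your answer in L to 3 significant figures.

Volume: 77,500 US gal × 3.785 L/gal = 293,338 L.
Chlorine deficit: 13.9 − 3.3 = 10.6 ppm = 10.6 mg/L as Cl₂.
Cl₂ equivalent needed: 10.6 mg/L × 293,338 L = 3,109,000 mg = 3109 g.
Product at 10.8% available chlorine: 3109 / 0.108 = 28,790 g.
Volume at density 1.11 g/mL: 28,790 g ÷ 1.11 g/mL = 25,940 mL.

25.9 L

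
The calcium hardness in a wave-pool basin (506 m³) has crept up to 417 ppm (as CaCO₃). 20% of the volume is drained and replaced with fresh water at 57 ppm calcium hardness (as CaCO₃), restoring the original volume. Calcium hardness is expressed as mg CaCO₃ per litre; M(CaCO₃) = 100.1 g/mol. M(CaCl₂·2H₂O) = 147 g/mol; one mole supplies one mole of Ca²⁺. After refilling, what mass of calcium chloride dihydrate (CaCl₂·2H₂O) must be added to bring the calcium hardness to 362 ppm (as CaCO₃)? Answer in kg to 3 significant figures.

12.6 kg

Volume: 506 m³ = 506,000 L.
After draining 20% and refilling: 417 × 0.80 + 57 × 0.20 = 345 ppm.
Deficit to target: 362 − 345 = 17 mg/L.
As CaCO₃: 17 mg/L × 506,000 L = 8602 g; ÷ 100.1 = 85.93 mol Ca²⁺.
Mass: 85.93 × 147 = 12,630 g.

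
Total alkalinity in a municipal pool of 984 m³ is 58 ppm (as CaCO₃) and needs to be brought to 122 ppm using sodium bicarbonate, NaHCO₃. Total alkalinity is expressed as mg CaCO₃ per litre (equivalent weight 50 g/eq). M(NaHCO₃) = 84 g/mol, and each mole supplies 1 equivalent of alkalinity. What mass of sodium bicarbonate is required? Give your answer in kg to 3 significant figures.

Volume: 984 m³ = 984,000 L.
Alkalinity to add: (122 − 58) = 64 mg/L as CaCO₃ × 984,000 L = 62,980 g as CaCO₃.
Equivalents: 62,980 g ÷ 50 g/eq = 1260 eq.
NaHCO₃ supplies 1 eq per mole → 1260 mol.
Mass: 1260 mol × 84 g/mol = 105,800 g.

106 kg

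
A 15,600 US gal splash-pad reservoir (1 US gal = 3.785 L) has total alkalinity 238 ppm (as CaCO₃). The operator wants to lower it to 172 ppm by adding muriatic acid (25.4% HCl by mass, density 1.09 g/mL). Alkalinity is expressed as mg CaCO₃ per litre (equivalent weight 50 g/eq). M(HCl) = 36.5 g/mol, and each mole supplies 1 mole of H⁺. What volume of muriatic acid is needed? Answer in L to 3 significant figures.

10.3 L

Volume: 15,600 US gal × 3.785 L/gal = 59,046 L.
Alkalinity to neutralize: (238 − 172) = 66 mg/L as CaCO₃ × 59,046 L = 3897 g as CaCO₃.
Equivalents of H⁺ required: 3897 ÷ 50 g/eq = 77.94 eq = 77.94 mol HCl.
Mass of HCl: 77.94 × 36.5 = 2845 g.
Mass of 25.4% solution: 2845 / 0.254 = 11,200 g.
Volume: 11,200 g ÷ 1.09 g/mL = 10,280 mL.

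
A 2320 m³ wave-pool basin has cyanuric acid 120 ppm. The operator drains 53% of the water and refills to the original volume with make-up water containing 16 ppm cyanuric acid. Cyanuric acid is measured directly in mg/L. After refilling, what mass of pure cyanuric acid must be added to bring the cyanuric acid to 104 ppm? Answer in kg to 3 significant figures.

90.8 kg

Volume: 2320 m³ = 2,320,000 L.
After draining 53% and refilling: 120 × 0.47 + 16 × 0.53 = 64.88 ppm.
Deficit to target: 104 − 64.88 = 39.12 mg/L.
Mass: 39.12 mg/L × 2,320,000 L = 90,760 g cyanuric acid.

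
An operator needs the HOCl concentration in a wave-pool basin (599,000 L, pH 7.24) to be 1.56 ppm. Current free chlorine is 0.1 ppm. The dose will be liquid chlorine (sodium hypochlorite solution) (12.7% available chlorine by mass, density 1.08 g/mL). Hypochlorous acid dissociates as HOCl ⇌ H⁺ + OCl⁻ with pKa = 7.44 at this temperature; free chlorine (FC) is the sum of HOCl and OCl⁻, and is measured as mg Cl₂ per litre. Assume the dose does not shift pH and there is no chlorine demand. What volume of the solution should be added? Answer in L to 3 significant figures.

10.7 L

[OCl⁻]/[HOCl] = 10^(pH − pKa) = 10^(7.24 − 7.44) = 0.631; fraction as HOCl = 1/(1 + 0.631) = 0.6131.
Free chlorine required for 1.56 ppm HOCl: 1.56 / 0.6131 = 2.544 ppm.
FC to add: 2.544 − 0.1 = 2.444 mg/L as Cl₂.
Cl₂ equivalent: 2.444 mg/L × 599,000 L = 1464 g.
Product at 12.7% available Cl: 1464 / 0.127 = 11,530 g.
Volume: 11,530 g ÷ 1.08 g/mL = 10,670 mL.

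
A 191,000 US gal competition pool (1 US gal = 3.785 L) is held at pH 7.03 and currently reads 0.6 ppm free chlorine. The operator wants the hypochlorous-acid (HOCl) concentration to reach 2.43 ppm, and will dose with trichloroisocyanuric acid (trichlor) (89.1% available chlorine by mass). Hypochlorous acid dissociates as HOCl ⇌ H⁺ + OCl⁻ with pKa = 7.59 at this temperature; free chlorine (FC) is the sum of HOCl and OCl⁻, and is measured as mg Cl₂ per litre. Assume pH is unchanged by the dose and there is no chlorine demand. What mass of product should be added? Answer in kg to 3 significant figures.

2.03 kg

Volume: 191,000 US gal × 3.785 L/gal = 722,935 L.
[OCl⁻]/[HOCl] = 10^(pH − pKa) = 10^(7.03 − 7.59) = 0.2754; fraction as HOCl = 1/(1 + 0.2754) = 0.7841.
Free chlorine required for 2.43 ppm HOCl: 2.43 / 0.7841 = 3.099 ppm.
FC to add: 3.099 − 0.6 = 2.499 mg/L as Cl₂.
Cl₂ equivalent: 2.499 mg/L × 722,935 L = 1807 g.
Product at 89.1% available Cl: 1807 / 0.891 = 2028 g.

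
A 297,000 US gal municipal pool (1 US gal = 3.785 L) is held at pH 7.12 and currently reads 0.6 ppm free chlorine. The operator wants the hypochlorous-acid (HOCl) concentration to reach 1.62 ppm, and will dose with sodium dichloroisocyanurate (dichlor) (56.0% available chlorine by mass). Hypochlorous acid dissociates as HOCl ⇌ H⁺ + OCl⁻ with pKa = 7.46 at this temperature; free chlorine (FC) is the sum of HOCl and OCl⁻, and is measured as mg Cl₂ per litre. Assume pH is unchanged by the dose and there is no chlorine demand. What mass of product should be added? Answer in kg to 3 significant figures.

Volume: 297,000 US gal × 3.785 L/gal = 1,124,145 L.
[OCl⁻]/[HOCl] = 10^(pH − pKa) = 10^(7.12 − 7.46) = 0.4571; fraction as HOCl = 1/(1 + 0.4571) = 0.6863.
Free chlorine required for 1.62 ppm HOCl: 1.62 / 0.6863 = 2.36 ppm.
FC to add: 2.36 − 0.6 = 1.76 mg/L as Cl₂.
Cl₂ equivalent: 1.76 mg/L × 1,124,145 L = 1979 g.
Product at 56.0% available Cl: 1979 / 0.56 = 3534 g.

3.53 kg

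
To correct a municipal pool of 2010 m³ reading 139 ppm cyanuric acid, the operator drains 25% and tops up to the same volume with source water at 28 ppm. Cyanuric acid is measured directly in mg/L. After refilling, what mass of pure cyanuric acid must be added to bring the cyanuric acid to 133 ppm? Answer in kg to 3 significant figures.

43.7 kg

Volume: 2010 m³ = 2,010,000 L.
After draining 25% and refilling: 139 × 0.75 + 28 × 0.25 = 111.25 ppm.
Deficit to target: 133 − 111.25 = 21.75 mg/L.
Mass: 21.75 mg/L × 2,010,000 L = 43,720 g cyanuric acid.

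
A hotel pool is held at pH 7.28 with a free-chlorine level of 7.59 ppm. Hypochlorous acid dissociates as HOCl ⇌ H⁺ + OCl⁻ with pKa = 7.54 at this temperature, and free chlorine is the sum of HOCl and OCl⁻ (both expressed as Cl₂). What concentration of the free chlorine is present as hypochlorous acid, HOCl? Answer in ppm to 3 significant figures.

4.90 ppm

[OCl⁻]/[HOCl] = 10^(pH − pKa) = 10^(7.28 − 7.54) = 10^-0.26 = 0.5495.
Fraction as HOCl = 1 / (1 + 0.5495) = 0.6454.
HOCl = 0.6454 × 7.59 ppm = 4.898 ppm.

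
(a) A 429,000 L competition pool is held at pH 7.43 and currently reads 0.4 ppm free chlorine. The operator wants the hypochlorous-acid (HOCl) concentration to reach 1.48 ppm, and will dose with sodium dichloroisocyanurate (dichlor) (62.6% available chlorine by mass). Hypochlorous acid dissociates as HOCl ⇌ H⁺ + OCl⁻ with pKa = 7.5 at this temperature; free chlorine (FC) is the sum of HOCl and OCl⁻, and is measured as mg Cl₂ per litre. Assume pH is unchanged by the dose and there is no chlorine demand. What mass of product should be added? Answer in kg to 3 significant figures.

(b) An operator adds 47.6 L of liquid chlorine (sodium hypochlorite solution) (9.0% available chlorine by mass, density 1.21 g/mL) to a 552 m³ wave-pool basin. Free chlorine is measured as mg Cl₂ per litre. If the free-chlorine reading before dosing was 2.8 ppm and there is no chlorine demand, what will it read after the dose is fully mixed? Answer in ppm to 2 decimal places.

(a) [OCl⁻]/[HOCl] = 10^(pH − pKa) = 10^(7.43 − 7.5) = 0.8511; fraction as HOCl = 1/(1 + 0.8511) = 0.5402.
(a) Free chlorine required for 1.48 ppm HOCl: 1.48 / 0.5402 = 2.74 ppm.
(a) FC to add: 2.74 − 0.4 = 2.34 mg/L as Cl₂.
(a) Cl₂ equivalent: 2.34 mg/L × 429,000 L = 1004 g.
(a) Product at 62.6% available Cl: 1004 / 0.626 = 1603 g.

(b) Volume: 552 m³ = 552,000 L.
(b) Mass of solution: 47.6 L × 1000 mL/L × 1.21 g/mL = 57,600 g.
(b) Available chlorine delivered: 57,600 g × 0.09 = 5184 g as Cl₂.
(b) Concentration rise: 5184 g / 552,000 L = 9.391 mg/L = 9.39 ppm.
(b) Final FC: 2.8 + 9.39 = 12.19 ppm.

(a) 1.60 kg; (b) 12.19 ppm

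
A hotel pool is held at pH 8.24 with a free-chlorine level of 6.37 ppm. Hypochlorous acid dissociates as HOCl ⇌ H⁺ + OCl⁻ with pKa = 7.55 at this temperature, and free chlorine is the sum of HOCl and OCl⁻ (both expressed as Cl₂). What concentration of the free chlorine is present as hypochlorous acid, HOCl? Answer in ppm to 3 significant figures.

[OCl⁻]/[HOCl] = 10^(pH − pKa) = 10^(8.24 − 7.55) = 10^0.69 = 4.898.
Fraction as HOCl = 1 / (1 + 4.898) = 0.1696.
HOCl = 0.1696 × 6.37 ppm = 1.08 ppm.

1.08 ppm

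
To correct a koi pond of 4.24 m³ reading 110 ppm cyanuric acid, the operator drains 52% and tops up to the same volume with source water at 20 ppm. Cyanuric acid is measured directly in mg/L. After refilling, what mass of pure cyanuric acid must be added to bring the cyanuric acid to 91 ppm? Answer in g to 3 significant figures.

Volume: 4.24 m³ = 4,240 L.
After draining 52% and refilling: 110 × 0.48 + 20 × 0.52 = 63.2 ppm.
Deficit to target: 91 − 63.2 = 27.8 mg/L.
Mass: 27.8 mg/L × 4,240 L = 117.9 g cyanuric acid.

118 g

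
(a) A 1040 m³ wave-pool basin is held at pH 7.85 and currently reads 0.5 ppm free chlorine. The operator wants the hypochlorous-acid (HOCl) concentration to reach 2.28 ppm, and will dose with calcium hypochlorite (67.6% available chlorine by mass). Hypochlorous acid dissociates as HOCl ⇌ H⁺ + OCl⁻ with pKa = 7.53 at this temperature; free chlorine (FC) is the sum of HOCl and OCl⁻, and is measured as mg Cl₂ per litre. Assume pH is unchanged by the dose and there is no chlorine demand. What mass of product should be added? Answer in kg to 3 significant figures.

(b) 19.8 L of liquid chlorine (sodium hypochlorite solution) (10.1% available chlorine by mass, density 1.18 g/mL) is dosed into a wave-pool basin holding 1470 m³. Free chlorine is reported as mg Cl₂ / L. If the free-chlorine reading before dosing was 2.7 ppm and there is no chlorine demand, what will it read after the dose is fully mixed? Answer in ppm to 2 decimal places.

(a) 10.1 kg; (b) 4.31 ppm

(a) Volume: 1040 m³ = 1,040,000 L.
(a) [OCl⁻]/[HOCl] = 10^(pH − pKa) = 10^(7.85 − 7.53) = 2.089; fraction as HOCl = 1/(1 + 2.089) = 0.3237.
(a) Free chlorine required for 2.28 ppm HOCl: 2.28 / 0.3237 = 7.044 ppm.
(a) FC to add: 7.044 − 0.5 = 6.544 mg/L as Cl₂.
(a) Cl₂ equivalent: 6.544 mg/L × 1,040,000 L = 6805 g.
(a) Product at 67.6% available Cl: 6805 / 0.676 = 10,070 g.

(b) Volume: 1470 m³ = 1,470,000 L.
(b) Mass of solution: 19.8 L × 1000 mL/L × 1.18 g/mL = 23,360 g.
(b) Available chlorine delivered: 23,360 g × 0.101 = 2360 g as Cl₂.
(b) Concentration rise: 2360 g / 1,470,000 L = 1.605 mg/L = 1.61 ppm.
(b) Final FC: 2.7 + 1.61 = 4.31 ppm.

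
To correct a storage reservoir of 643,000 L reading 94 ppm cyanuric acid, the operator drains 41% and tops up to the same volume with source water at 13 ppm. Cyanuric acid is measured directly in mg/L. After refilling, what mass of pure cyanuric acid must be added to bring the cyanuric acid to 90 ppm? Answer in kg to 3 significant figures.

18.8 kg

After draining 41% and refilling: 94 × 0.59 + 13 × 0.41 = 60.79 ppm.
Deficit to target: 90 − 60.79 = 29.21 mg/L.
Mass: 29.21 mg/L × 643,000 L = 18,780 g cyanuric acid.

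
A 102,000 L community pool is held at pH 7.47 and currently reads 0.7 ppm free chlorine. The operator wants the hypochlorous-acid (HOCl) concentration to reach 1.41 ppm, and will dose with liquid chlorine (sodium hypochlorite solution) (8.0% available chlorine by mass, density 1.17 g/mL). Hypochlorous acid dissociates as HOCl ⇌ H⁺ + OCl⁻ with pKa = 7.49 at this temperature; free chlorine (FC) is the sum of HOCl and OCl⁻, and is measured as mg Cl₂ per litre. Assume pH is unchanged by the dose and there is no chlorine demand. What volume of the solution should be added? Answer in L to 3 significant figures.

2.24 L

[OCl⁻]/[HOCl] = 10^(pH − pKa) = 10^(7.47 − 7.49) = 0.955; fraction as HOCl = 1/(1 + 0.955) = 0.5115.
Free chlorine required for 1.41 ppm HOCl: 1.41 / 0.5115 = 2.757 ppm.
FC to add: 2.757 − 0.7 = 2.057 mg/L as Cl₂.
Cl₂ equivalent: 2.057 mg/L × 102,000 L = 209.8 g.
Product at 8.0% available Cl: 209.8 / 0.08 = 2622 g.
Volume: 2622 g ÷ 1.17 g/mL = 2241 mL.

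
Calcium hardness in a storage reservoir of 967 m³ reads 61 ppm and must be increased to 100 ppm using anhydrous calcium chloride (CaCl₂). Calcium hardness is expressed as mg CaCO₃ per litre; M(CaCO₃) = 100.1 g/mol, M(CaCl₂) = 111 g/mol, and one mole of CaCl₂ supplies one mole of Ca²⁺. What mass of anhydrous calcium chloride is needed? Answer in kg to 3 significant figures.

Volume: 967 m³ = 967,000 L.
Hardness to add: (100 − 61) = 39 mg/L as CaCO₃ × 967,000 L = 37,710 g as CaCO₃.
Moles of Ca²⁺ (1 mol Ca²⁺ ≡ 1 mol CaCO₃): 37,710 / 100.1 g/mol = 376.8 mol.
Mass of CaCl₂: 376.8 × 111 = 41,820 g.

41.8 kg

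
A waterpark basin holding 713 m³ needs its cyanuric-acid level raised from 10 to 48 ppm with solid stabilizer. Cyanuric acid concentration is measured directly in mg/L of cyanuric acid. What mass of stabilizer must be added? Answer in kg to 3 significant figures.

27.1 kg

Volume: 713 m³ = 713,000 L.
CYA to add: (48 − 10) = 38 mg/L × 713,000 L = 27,090 g cyanuric acid.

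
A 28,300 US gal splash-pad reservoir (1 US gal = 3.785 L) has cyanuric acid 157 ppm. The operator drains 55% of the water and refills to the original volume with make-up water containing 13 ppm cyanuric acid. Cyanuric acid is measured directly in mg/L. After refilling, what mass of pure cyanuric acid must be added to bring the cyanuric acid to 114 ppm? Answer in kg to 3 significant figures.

Volume: 28,300 US gal × 3.785 L/gal = 107,116 L.
After draining 55% and refilling: 157 × 0.45 + 13 × 0.55 = 77.8 ppm.
Deficit to target: 114 − 77.8 = 36.2 mg/L.
Mass: 36.2 mg/L × 107,116 L = 3878 g cyanuric acid.

3.88 kg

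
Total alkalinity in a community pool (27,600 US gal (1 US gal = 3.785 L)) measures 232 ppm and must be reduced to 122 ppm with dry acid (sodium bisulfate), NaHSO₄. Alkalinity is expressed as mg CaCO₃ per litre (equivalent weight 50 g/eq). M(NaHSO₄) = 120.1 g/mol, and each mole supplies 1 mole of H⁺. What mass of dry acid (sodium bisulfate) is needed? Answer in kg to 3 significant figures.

Volume: 27,600 US gal × 3.785 L/gal = 104,466 L.
Alkalinity to neutralize: (232 − 122) = 110 mg/L as CaCO₃ × 104,466 L = 11,490 g as CaCO₃.
Equivalents of H⁺ required: 11,490 ÷ 50 g/eq = 229.8 eq = 229.8 mol NaHSO₄.
Mass of NaHSO₄: 229.8 × 120.1 = 27,600 g.

27.6 kg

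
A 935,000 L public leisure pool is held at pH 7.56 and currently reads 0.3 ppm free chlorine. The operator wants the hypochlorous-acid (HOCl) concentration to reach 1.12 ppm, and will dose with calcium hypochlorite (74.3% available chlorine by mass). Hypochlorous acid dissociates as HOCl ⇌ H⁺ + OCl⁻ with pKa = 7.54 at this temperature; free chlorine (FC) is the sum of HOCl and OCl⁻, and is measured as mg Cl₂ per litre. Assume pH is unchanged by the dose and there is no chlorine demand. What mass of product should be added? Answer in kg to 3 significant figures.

2.51 kg

[OCl⁻]/[HOCl] = 10^(pH − pKa) = 10^(7.56 − 7.54) = 1.047; fraction as HOCl = 1/(1 + 1.047) = 0.4885.
Free chlorine required for 1.12 ppm HOCl: 1.12 / 0.4885 = 2.293 ppm.
FC to add: 2.293 − 0.3 = 1.993 mg/L as Cl₂.
Cl₂ equivalent: 1.993 mg/L × 935,000 L = 1863 g.
Product at 74.3% available Cl: 1863 / 0.743 = 2508 g.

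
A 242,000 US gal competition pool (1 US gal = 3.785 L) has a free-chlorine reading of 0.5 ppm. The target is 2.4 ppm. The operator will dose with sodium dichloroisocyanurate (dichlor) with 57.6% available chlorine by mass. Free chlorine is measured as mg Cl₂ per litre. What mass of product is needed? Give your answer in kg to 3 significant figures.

Volume: 242,000 US gal × 3.785 L/gal = 915,970 L.
Chlorine deficit: 2.4 − 0.5 = 1.9 ppm = 1.9 mg/L as Cl₂.
Cl₂ equivalent needed: 1.9 mg/L × 915,970 L = 1,740,000 mg = 1740 g.
Product at 57.6% available chlorine: 1740 / 0.576 = 3021 g.

3.02 kg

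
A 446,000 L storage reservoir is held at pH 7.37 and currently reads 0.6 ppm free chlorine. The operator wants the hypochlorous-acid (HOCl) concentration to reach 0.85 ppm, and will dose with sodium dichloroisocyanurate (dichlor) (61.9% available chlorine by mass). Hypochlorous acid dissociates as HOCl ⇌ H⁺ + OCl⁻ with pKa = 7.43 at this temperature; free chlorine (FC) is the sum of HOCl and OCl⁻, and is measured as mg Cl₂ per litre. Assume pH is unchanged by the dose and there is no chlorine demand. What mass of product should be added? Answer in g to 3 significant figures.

714 g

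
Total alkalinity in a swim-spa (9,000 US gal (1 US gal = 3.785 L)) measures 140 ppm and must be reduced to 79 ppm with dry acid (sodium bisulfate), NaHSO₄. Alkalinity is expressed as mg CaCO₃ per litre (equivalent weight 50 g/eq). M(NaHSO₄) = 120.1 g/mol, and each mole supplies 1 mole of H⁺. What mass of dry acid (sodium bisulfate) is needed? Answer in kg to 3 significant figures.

Volume: 9,000 US gal × 3.785 L/gal = 34,065 L.
Alkalinity to neutralize: (140 − 79) = 61 mg/L as CaCO₃ × 34,065 L = 2078 g as CaCO₃.
Equivalents of H⁺ required: 2078 ÷ 50 g/eq = 41.56 eq = 41.56 mol NaHSO₄.
Mass of NaHSO₄: 41.56 × 120.1 = 4991 g.

4.99 kg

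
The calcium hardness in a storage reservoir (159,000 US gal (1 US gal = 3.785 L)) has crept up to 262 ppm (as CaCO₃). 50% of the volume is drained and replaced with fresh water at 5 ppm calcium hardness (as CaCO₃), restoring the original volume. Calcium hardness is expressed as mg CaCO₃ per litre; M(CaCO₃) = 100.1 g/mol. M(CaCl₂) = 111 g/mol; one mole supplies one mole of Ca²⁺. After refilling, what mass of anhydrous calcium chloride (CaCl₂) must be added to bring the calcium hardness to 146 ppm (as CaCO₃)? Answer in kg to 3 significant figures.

Volume: 159,000 US gal × 3.785 L/gal = 601,815 L.
After draining 50% and refilling: 262 × 0.50 + 5 × 0.50 = 133.5 ppm.
Deficit to target: 146 − 133.5 = 12.5 mg/L.
As CaCO₃: 12.5 mg/L × 601,815 L = 7523 g; ÷ 100.1 = 75.15 mol Ca²⁺.
Mass: 75.15 × 111 = 8342 g.

8.34 kg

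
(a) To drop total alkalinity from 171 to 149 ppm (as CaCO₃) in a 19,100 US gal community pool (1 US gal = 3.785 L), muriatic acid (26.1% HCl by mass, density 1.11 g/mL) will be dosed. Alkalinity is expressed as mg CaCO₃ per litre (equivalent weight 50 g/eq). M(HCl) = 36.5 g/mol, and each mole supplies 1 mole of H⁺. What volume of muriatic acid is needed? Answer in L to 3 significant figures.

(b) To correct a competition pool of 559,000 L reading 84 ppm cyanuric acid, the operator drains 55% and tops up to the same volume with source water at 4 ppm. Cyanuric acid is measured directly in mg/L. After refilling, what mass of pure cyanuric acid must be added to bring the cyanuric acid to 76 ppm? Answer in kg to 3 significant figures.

(a) Volume: 19,100 US gal × 3.785 L/gal = 72,294 L.
(a) Alkalinity to neutralize: (171 − 149) = 22 mg/L as CaCO₃ × 72,294 L = 1590 g as CaCO₃.
(a) Equivalents of H⁺ required: 1590 ÷ 50 g/eq = 31.81 eq = 31.81 mol HCl.
(a) Mass of HCl: 31.81 × 36.5 = 1161 g.
(a) Mass of 26.1% solution: 1161 / 0.261 = 4448 g.
(a) Volume: 4448 g ÷ 1.11 g/mL = 4008 mL.

(b) After draining 55% and refilling: 84 × 0.45 + 4 × 0.55 = 40 ppm.
(b) Deficit to target: 76 − 40 = 36 mg/L.
(b) Mass: 36 mg/L × 559,000 L = 20,120 g cyanuric acid.

(a) 4.01 L; (b) 20.1 kg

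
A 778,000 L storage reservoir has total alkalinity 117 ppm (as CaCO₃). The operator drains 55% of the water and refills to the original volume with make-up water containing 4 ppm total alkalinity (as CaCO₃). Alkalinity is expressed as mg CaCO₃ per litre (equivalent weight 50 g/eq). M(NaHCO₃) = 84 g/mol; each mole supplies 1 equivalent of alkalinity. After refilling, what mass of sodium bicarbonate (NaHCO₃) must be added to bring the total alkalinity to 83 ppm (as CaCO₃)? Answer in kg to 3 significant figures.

36.8 kg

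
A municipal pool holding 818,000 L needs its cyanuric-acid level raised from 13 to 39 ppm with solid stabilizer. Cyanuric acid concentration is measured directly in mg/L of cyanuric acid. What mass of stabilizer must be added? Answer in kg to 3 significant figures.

CYA to add: (39 − 13) = 26 mg/L × 818,000 L = 21,270 g cyanuric acid.

21.3 kg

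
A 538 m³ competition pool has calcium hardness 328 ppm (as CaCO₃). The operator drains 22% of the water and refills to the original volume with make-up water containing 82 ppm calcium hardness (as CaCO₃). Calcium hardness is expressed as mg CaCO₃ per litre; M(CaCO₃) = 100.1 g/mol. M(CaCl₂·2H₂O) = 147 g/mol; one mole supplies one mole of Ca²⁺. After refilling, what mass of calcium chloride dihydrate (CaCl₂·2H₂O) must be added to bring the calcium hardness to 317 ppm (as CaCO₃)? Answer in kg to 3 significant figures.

34.1 kg

Volume: 538 m³ = 538,000 L.
After draining 22% and refilling: 328 × 0.78 + 82 × 0.22 = 273.88 ppm.
Deficit to target: 317 − 273.88 = 43.12 mg/L.
As CaCO₃: 43.12 mg/L × 538,000 L = 23,200 g; ÷ 100.1 = 231.8 mol Ca²⁺.
Mass: 231.8 × 147 = 34,070 g.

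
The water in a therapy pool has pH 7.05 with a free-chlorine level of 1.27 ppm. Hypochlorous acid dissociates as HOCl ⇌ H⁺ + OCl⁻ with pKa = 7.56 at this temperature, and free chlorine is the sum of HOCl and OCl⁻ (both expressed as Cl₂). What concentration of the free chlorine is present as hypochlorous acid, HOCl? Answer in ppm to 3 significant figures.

0.970 ppm

[OCl⁻]/[HOCl] = 10^(pH − pKa) = 10^(7.05 − 7.56) = 10^-0.51 = 0.309.
Fraction as HOCl = 1 / (1 + 0.309) = 0.7639.
HOCl = 0.7639 × 1.27 ppm = 0.9702 ppm.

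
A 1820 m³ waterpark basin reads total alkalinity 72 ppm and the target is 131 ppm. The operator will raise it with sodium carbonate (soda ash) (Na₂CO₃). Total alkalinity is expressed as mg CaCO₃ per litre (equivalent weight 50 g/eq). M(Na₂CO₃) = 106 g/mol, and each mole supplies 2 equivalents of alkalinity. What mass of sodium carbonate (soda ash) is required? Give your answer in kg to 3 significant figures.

114 kg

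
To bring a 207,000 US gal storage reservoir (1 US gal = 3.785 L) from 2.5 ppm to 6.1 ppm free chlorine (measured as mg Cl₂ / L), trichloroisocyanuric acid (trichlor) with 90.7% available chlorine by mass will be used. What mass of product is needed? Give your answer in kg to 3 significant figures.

3.11 kg

Volume: 207,000 US gal × 3.785 L/gal = 783,495 L.
Chlorine deficit: 6.1 − 2.5 = 3.6 ppm = 3.6 mg/L as Cl₂.
Cl₂ equivalent needed: 3.6 mg/L × 783,495 L = 2,821,000 mg = 2821 g.
Product at 90.7% available chlorine: 2821 / 0.907 = 3110 g.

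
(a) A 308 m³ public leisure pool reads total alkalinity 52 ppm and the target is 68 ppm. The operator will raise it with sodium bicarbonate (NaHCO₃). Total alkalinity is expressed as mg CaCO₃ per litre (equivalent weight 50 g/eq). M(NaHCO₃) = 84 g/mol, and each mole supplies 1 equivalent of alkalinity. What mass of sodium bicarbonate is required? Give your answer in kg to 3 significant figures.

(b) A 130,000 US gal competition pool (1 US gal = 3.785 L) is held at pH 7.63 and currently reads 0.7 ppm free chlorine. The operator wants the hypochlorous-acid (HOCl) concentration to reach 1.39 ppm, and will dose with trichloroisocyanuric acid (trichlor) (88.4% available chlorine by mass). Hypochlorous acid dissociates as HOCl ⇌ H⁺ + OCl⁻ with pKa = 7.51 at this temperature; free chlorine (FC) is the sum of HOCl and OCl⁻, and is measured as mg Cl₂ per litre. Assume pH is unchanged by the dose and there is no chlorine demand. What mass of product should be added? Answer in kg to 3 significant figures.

(a) 8.28 kg; (b) 1.40 kg

(a) Volume: 308 m³ = 308,000 L.
(a) Alkalinity to add: (68 − 52) = 16 mg/L as CaCO₃ × 308,000 L = 4928 g as CaCO₃.
(a) Equivalents: 4928 g ÷ 50 g/eq = 98.56 eq.
(a) NaHCO₃ supplies 1 eq per mole → 98.56 mol.
(a) Mass: 98.56 mol × 84 g/mol = 8279 g.

(b) Volume: 130,000 US gal × 3.785 L/gal = 492,050 L.
(b) [OCl⁻]/[HOCl] = 10^(pH − pKa) = 10^(7.63 − 7.51) = 1.318; fraction as HOCl = 1/(1 + 1.318) = 0.4314.
(b) Free chlorine required for 1.39 ppm HOCl: 1.39 / 0.4314 = 3.222 ppm.
(b) FC to add: 3.222 − 0.7 = 2.522 mg/L as Cl₂.
(b) Cl₂ equivalent: 2.522 mg/L × 492,050 L = 1241 g.
(b) Product at 88.4% available Cl: 1241 / 0.884 = 1404 g.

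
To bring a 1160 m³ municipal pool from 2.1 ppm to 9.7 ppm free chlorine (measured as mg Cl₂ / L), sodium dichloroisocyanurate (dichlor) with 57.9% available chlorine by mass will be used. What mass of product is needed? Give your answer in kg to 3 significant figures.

15.2 kg

Volume: 1160 m³ = 1,160,000 L.
Chlorine deficit: 9.7 − 2.1 = 7.6 ppm = 7.6 mg/L as Cl₂.
Cl₂ equivalent needed: 7.6 mg/L × 1,160,000 L = 8,816,000 mg = 8816 g.
Product at 57.9% available chlorine: 8816 / 0.579 = 15,230 g.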